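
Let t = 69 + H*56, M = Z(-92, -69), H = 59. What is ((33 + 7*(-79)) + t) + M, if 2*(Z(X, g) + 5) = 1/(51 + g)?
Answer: 102527/36 ≈ 2848.0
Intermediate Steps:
Z(X, g) = -5 + 1/(2*(51 + g))
M = -181/36 (M = (-509 - 10*(-69))/(2*(51 - 69)) = (1/2)*(-509 + 690)/(-18) = (1/2)*(-1/18)*181 = -181/36 ≈ -5.0278)
t = 3373 (t = 69 + 59*56 = 69 + 3304 = 3373)
((33 + 7*(-79)) + t) + M = ((33 + 7*(-79)) + 3373) - 181/36 = ((33 - 553) + 3373) - 181/36 = (-520 + 3373) - 181/36 = 2853 - 181/36 = 102527/36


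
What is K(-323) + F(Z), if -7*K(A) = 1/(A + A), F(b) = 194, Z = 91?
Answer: 877269/4522 ≈ 194.00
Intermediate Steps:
K(A) = -1/(14*A) (K(A) = -1/(7*(A + A)) = -1/(2*A)/7 = -1/(14*A))
K(-323) + F(Z) = -1/14/(-323) + 194 = -1/14*(-1/323) + 194 = 1/4522 + 194 = 877269/4522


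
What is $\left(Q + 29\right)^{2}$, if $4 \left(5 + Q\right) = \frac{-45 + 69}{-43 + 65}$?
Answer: $\frac{71289}{121} \approx 589.17$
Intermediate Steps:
$Q = - \frac{52}{11}$ ($Q = -5 + \frac{\left(-45 + 69\right) \frac{1}{-43 + 65}}{4} = -5 + \frac{24 \cdot \frac{1}{22}}{4} = -5 + \frac{1}{4} \cdot \frac{12}{11} = -5 + \frac{3}{11} = - \frac{52}{11} \approx -4.7273$)
$\left(Q + 29\right)^{2} = \left(- \frac{52}{11} + 29\right)^{2} = \left(\frac{267}{11}\right)^{2} = \frac{71289}{121}$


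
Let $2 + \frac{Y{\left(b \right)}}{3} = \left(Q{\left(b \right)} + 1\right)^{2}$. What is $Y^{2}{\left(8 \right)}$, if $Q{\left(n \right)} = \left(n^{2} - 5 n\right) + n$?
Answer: $10634121$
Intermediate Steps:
$Q{\left(n \right)} = n^{2} - 4 n$
$Y{\left(b \right)} = -6 + 3 \left(1 + b \left(-4 + b\right)\right)^{2}$ ($Y{\left(b \right)} = -6 + 3 \left(b \left(-4 + b\right) + 1\right)^{2} = -6 + 3 \left(1 + b \left(-4 + b\right)\right)^{2}$)
$Y^{2}{\left(8 \right)} = \left(-6 + 3 \left(1 + 8 \left(-4 + 8\right)\right)^{2}\right)^{2} = \left(-6 + 3 \left(1 + 8 \cdot 4\right)^{2}\right)^{2} = \left(-6 + 3 \left(1 + 32\right)^{2}\right)^{2} = \left(-6 + 3 \cdot 33^{2}\right)^{2} = \left(-6 + 3 \cdot 1089\right)^{2} = \left(-6 + 3267\right)^{2} = 3261^{2} = 10634121$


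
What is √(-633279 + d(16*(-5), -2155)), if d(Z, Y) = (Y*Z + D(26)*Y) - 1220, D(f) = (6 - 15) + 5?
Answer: I*√453479 ≈ 673.41*I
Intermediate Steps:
D(f) = -4 (D(f) = -9 + 5 = -4)
d(Z, Y) = -1220 - 4*Y + Y*Z (d(Z, Y) = (Y*Z - 4*Y) - 1220 = (-4*Y + Y*Z) - 1220 = -1220 - 4*Y + Y*Z)
√(-633279 + d(16*(-5), -2155)) = √(-633279 + (-1220 - 4*(-2155) - 34480*(-5))) = √(-633279 + (-1220 + 8620 - 2155*(-80))) = √(-633279 + (-1220 + 8620 + 172400)) = √(-633279 + 179800) = √(-453479) = I*√453479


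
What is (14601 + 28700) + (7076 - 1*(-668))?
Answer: 51045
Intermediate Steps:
(14601 + 28700) + (7076 - 1*(-668)) = 43301 + (7076 + 668) = 43301 + 7744 = 51045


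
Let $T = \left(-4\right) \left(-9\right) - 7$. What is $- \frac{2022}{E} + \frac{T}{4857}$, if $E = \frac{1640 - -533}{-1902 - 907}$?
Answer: $\frac{520506451}{199137} \approx 2613.8$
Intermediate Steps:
$E = - \frac{41}{53}$ ($E = \frac{1640 + \left(-441 + 974\right)}{-2809} = \left(1640 + 533\right) \left(- \frac{1}{2809}\right) = 2173 \left(- \frac{1}{2809}\right) = - \frac{41}{53} \approx -0.77359$)
$T = 29$ ($T = 36 - 7 = 29$)
$- \frac{2022}{E} + \frac{T}{4857} = - \frac{2022}{- \frac{41}{53}} + \frac{29}{4857} = \left(-2022\right) \left(- \frac{53}{41}\right) + 29 \cdot \frac{1}{4857} = \frac{107166}{41} + \frac{29}{4857} = \frac{520506451}{199137}$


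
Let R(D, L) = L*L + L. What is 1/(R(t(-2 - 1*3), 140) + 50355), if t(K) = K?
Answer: 1/70095 ≈ 1.4266e-5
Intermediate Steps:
R(D, L) = L + L² (R(D, L) = L² + L = L + L²)
1/(R(t(-2 - 1*3), 140) + 50355) = 1/(140*(1 + 140) + 50355) = 1/(140*141 + 50355) = 1/(19740 + 50355) = 1/70095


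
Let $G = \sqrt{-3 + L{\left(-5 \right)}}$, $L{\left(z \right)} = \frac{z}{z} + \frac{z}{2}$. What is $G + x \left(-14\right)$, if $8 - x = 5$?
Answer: $-42 + \frac{3 i \sqrt{2}}{2} \approx -42.0 + 2.1213 i$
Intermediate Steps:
$x = 3$ ($x = 8 - 5 = 3$)
$L{\left(z \right)} = 1 + \frac{z}{2}$ ($L{\left(z \right)} = 1 + z \frac{1}{2} = 1 + \frac{z}{2}$)
$G = \frac{3 i \sqrt{2}}{2}$ ($G = \sqrt{-3 + \left(1 + \frac{1}{2} \left(-5\right)\right)} = \sqrt{-3 + \left(1 - \frac{5}{2}\right)} = \sqrt{-3 - \frac{3}{2}} = \sqrt{- \frac{9}{2}} = \frac{3 i \sqrt{2}}{2} \approx 2.1213 i$)
$G + x \left(-14\right) = \frac{3 i \sqrt{2}}{2} + 3 \left(-14\right) = \frac{3 i \sqrt{2}}{2} - 42 = -42 + \frac{3 i \sqrt{2}}{2}$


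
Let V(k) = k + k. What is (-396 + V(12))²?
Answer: 138384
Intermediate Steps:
V(k) = 2*k
(-396 + V(12))² = (-396 + 2*12)² = (-396 + 24)² = (-372)² = 138384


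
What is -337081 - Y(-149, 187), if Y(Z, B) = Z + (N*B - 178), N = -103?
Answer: -317493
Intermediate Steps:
Y(Z, B) = -178 + Z - 103*B (Y(Z, B) = Z + (-103*B - 178) = Z + (-178 - 103*B) = -178 + Z - 103*B)
-337081 - Y(-149, 187) = -337081 - (-178 - 149 - 103*187) = -337081 - (-178 - 149 - 19261) = -337081 - 1*(-19588) = -337081 + 19588 = -317493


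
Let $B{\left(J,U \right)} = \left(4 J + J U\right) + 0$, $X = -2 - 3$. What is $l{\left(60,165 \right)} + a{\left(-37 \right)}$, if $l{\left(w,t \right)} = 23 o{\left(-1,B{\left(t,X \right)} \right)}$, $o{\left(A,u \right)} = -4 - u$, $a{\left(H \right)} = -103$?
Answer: $3600$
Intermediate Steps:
$X = -5$
$B{\left(J,U \right)} = 4 J + J U$
$l{\left(w,t \right)} = -92 + 23 t$ ($l{\left(w,t \right)} = 23 \left(-4 - t \left(4 - 5\right)\right) = 23 \left(-4 - t \left(-1\right)\right) = 23 \left(-4 - - t\right) = 23 \left(-4 + t\right) = -92 + 23 t$)
$l{\left(60,165 \right)} + a{\left(-37 \right)} = \left(-92 + 23 \cdot 165\right) - 103 = \left(-92 + 3795\right) - 103 = 3703 - 103 = 3600$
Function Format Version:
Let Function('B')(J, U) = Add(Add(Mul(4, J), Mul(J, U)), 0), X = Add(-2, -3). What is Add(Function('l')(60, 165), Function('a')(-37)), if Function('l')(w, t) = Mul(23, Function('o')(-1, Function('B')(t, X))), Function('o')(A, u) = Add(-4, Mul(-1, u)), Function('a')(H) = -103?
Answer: 3600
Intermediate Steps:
X = -5
Function('B')(J, U) = Add(Mul(4, J), Mul(J, U))
Function('l')(w, t) = Add(-92, Mul(23, t)) (Function('l')(w, t) = Mul(23, Add(-4, Mul(-1, Mul(t, Add(4, -5))))) = Mul(23, Add(-4, Mul(-1, Mul(t, -1)))) = Mul(23, Add(-4, Mul(-1, Mul(-1, t)))) = Mul(23, Add(-4, t)) = Add(-92, Mul(23, t)))
Add(Function('l')(60, 165), Function('a')(-37)) = Add(Add(-92, Mul(23, 165)), -103) = Add(Add(-92, 3795), -103) = Add(3703, -103) = 3600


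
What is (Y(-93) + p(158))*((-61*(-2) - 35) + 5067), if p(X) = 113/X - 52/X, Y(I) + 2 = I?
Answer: -38523573/79 ≈ -4.8764e+5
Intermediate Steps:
Y(I) = -2 + I
p(X) = 61/X
(Y(-93) + p(158))*((-61*(-2) - 35) + 5067) = ((-2 - 93) + 61/158)*((-61*(-2) - 35) + 5067) = (-95 + 61*(1/158))*((122 - 35) + 5067) = (-95 + 61/158)*(87 + 5067) = -14949/158*5154 = -38523573/79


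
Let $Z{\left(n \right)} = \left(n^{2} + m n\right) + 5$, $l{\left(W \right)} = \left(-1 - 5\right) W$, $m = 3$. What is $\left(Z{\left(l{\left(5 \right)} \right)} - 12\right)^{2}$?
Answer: $644809$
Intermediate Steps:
$l{\left(W \right)} = - 6 W$
$Z{\left(n \right)} = 5 + n^{2} + 3 n$ ($Z{\left(n \right)} = \left(n^{2} + 3 n\right) + 5 = 5 + n^{2} + 3 n$)
$\left(Z{\left(l{\left(5 \right)} \right)} - 12\right)^{2} = \left(\left(5 + \left(\left(-6\right) 5\right)^{2} + 3 \left(\left(-6\right) 5\right)\right) - 12\right)^{2} = \left(\left(5 + \left(-30\right)^{2} + 3 \left(-30\right)\right) - 12\right)^{2} = \left(\left(5 + 900 - 90\right) - 12\right)^{2} = \left(815 - 12\right)^{2} = 803^{2} = 644809$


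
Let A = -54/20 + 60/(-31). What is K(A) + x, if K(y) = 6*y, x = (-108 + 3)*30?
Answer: -492561/155 ≈ -3177.8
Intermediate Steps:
A = -1437/310 (A = -54*1/20 + 60*(-1/31) = -27/10 - 60/31 = -1437/310 ≈ -4.6355)
x = -3150 (x = -105*30 = -3150)
K(A) + x = 6*(-1437/310) - 3150 = -4311/155 - 3150 = -492561/155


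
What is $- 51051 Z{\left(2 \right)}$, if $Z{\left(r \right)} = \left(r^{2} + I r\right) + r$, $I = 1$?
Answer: $-408408$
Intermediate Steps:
$Z{\left(r \right)} = r^{2} + 2 r$ ($Z{\left(r \right)} = \left(r^{2} + 1 r\right) + r = \left(r^{2} + r\right) + r = \left(r + r^{2}\right) + r = r^{2} + 2 r$)
$- 51051 Z{\left(2 \right)} = - 51051 \cdot 2 \left(2 + 2\right) = - 51051 \cdot 2 \cdot 4 = \left(-51051\right) 8 = -408408$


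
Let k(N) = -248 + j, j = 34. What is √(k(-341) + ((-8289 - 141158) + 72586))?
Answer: 5*I*√3083 ≈ 277.62*I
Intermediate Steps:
k(N) = -214 (k(N) = -248 + 34 = -214)
√(k(-341) + ((-8289 - 141158) + 72586)) = √(-214 + ((-8289 - 141158) + 72586)) = √(-214 + (-149447 + 72586)) = √(-214 - 76861) = √(-77075) = 5*I*√3083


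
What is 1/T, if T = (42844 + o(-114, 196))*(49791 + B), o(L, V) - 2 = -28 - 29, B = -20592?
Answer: 1/1249396011 ≈ 8.0039e-10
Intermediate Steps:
o(L, V) = -55 (o(L, V) = 2 + (-28 - 29) = 2 - 57 = -55)
T = 1249396011 (T = (42844 - 55)*(49791 - 20592) = 42789*29199 = 1249396011)
1/T = 1/1249396011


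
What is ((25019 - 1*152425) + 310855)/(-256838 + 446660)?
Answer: 183449/189822 ≈ 0.96643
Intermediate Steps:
((25019 - 1*152425) + 310855)/(-256838 + 446660) = ((25019 - 152425) + 310855)/189822 = (-127406 + 310855)*(1/189822) = 183449*(1/189822) = 183449/189822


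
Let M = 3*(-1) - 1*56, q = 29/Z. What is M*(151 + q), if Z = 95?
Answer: -848066/95 ≈ -8927.0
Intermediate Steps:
q = 29/95 ≈ 0.30526
M = -59 (M = -3 - 56 = -59)
M*(151 + q) = -59*(151 + 29/95) = -59*14374/95 = -848066/95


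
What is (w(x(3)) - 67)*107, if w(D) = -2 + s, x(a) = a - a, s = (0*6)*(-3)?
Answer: -7383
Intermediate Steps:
s = 0 (s = 0*(-3) = 0)
x(a) = 0
w(D) = -2 (w(D) = -2 + 0 = -2)
(w(x(3)) - 67)*107 = (-2 - 67)*107 = -69*107 = -7383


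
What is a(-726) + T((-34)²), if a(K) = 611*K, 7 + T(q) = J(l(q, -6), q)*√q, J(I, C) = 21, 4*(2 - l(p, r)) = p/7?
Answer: -442879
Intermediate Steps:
l(p, r) = 2 - p/28 (l(p, r) = 2 - p/(4*7) = 2 - p/28)
T(q) = -7 + 21*√q
a(-726) + T((-34)²) = 611*(-726) + (-7 + 21*√((-34)²)) = -443586 + (-7 + 21*√1156) = -443586 + (-7 + 21*34) = -443586 + (-7 + 714) = -443586 + 707 = -442879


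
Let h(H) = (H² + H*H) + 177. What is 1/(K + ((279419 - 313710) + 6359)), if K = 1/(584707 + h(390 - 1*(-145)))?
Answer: -1157334/32326653287 ≈ -3.5801e-5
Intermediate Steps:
h(H) = 177 + 2*H² (h(H) = (H² + H²) + 177 = 2*H² + 177 = 177 + 2*H²)
K = 1/1157334 (K = 1/(584707 + (177 + 2*(390 - 1*(-145))²)) = 1/(584707 + (177 + 2*(390 + 145)²)) = 1/(584707 + (177 + 2*535²)) = 1/(584707 + (177 + 2*286225)) = 1/(584707 + (177 + 572450)) = 1/(584707 + 572627) = 1/1157334 ≈ 8.6405e-7)
1/(K + ((279419 - 313710) + 6359)) = 1/(1/1157334 + ((279419 - 313710) + 6359)) = 1/(1/1157334 + (-34291 + 6359)) = 1/(1/1157334 - 27932) = 1/(-32326653287/1157334) = -1157334/32326653287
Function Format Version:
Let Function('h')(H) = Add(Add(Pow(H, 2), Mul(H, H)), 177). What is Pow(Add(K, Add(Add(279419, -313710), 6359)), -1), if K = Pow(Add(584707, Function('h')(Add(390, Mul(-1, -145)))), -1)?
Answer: Rational(-1157334, 32326653287) ≈ -3.5801e-5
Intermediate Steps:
Function('h')(H) = Add(177, Mul(2, Pow(H, 2))) (Function('h')(H) = Add(Add(Pow(H, 2), Pow(H, 2)), 177) = Add(Mul(2, Pow(H, 2)), 177) = Add(177, Mul(2, Pow(H, 2))))
K = Rational(1, 1157334) (K = Pow(Add(584707, Add(177, Mul(2, Pow(Add(390, Mul(-1, -145)), 2)))), -1) = Pow(Add(584707, Add(177, Mul(2, Pow(Add(390, 145), 2)))), -1) = Pow(Add(584707, Add(177, Mul(2, Pow(535, 2)))), -1) = Pow(Add(584707, Add(177, Mul(2, 286225))), -1) = Pow(Add(584707, Add(177, 572450)), -1) = Pow(Add(584707, 572627), -1) = Pow(1157334, -1) = Rational(1, 1157334) ≈ 8.6405e-7)
Pow(Add(K, Add(Add(279419, -313710), 6359)), -1) = Pow(Add(Rational(1, 1157334), Add(Add(279419, -313710), 6359)), -1) = Pow(Add(Rational(1, 1157334), Add(-34291, 6359)), -1) = Pow(Add(Rational(1, 1157334), -27932), -1) = Pow(Rational(-32326653287, 1157334), -1) = Rational(-1157334, 32326653287)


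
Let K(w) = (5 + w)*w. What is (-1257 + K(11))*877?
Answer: -948037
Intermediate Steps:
K(w) = w*(5 + w)
(-1257 + K(11))*877 = (-1257 + 11*(5 + 11))*877 = (-1257 + 11*16)*877 = (-1257 + 176)*877 = -1081*877 = -948037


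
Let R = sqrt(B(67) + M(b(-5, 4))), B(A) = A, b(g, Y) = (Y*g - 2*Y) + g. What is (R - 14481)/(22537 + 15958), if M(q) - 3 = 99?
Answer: -14468/38495 ≈ -0.37584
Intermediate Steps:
b(g, Y) = g - 2*Y + Y*g (b(g, Y) = (-2*Y + Y*g) + g = g - 2*Y + Y*g)
M(q) = 102 (M(q) = 3 + 99 = 102)
R = 13 (R = sqrt(67 + 102) = sqrt(169) = 13)
(R - 14481)/(22537 + 15958) = (13 - 14481)/(22537 + 15958) = -14468/38495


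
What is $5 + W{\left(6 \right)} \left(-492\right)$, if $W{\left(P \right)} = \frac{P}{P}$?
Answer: $-487$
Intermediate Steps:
$W{\left(P \right)} = 1$
$5 + W{\left(6 \right)} \left(-492\right) = 5 + 1 \left(-492\right) = 5 - 492 = -487$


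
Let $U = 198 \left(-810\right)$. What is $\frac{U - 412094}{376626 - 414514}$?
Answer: $\frac{286237}{18944} \approx 15.11$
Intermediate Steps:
$U = -160380$
$\frac{U - 412094}{376626 - 414514} = \frac{-160380 - 412094}{376626 - 414514} = - \frac{572474}{-37888} = \left(-572474\right) \left(- \frac{1}{37888}\right) = \frac{286237}{18944}$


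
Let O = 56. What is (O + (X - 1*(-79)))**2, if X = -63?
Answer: 5184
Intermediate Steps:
(O + (X - 1*(-79)))**2 = (56 + (-63 - 1*(-79)))**2 = (56 + (-63 + 79))**2 = (56 + 16)**2 = 72**2 = 5184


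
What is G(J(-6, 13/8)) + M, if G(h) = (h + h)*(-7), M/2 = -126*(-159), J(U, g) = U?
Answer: 40152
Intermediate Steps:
M = 40068 (M = 2*(-126*(-159)) = 2*20034 = 40068)
G(h) = -14*h (G(h) = (2*h)*(-7) = -14*h)
G(J(-6, 13/8)) + M = -14*(-6) + 40068 = 84 + 40068 = 40152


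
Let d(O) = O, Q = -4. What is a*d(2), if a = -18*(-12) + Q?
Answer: 424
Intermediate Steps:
a = 212 (a = -18*(-12) - 4 = 216 - 4 = 212)
a*d(2) = 212*2 = 424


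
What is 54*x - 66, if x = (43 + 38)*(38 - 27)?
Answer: 48048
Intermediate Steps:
x = 891 (x = 81*11 = 891)
54*x - 66 = 54*891 - 66 = 48114 - 66 = 48048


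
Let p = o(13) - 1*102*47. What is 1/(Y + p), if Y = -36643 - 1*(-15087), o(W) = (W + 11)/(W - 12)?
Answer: -1/26326 ≈ -3.7985e-5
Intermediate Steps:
o(W) = (11 + W)/(-12 + W)
Y = -21556 (Y = -36643 + 15087 = -21556)
p = -4770 (p = (11 + 13)/(-12 + 13) - 1*102*47 = 24/1 - 102*47 = 1*24 - 4794 = 24 - 4794 = -4770)
1/(Y + p) = 1/(-21556 - 4770) = 1/(-26326) = -1/26326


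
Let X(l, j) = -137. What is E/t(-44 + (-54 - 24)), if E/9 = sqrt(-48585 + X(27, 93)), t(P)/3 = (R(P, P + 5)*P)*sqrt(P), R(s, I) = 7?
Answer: -3*sqrt(1486021)/52094 ≈ -0.070201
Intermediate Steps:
t(P) = 21*P**(3/2) (t(P) = 3*((7*P)*sqrt(P)) = 3*(7*P**(3/2)) = 21*P**(3/2))
E = 9*I*sqrt(48722) (E = 9*sqrt(-48585 - 137) = 9*sqrt(-48722) = 9*(I*sqrt(48722)) = 9*I*sqrt(48722) ≈ 1986.6*I)
E/t(-44 + (-54 - 24)) = (9*I*sqrt(48722))/((21*(-44 + (-54 - 24))**(3/2))) = (9*I*sqrt(48722))/((21*(-44 - 78)**(3/2))) = (9*I*sqrt(48722))/((21*(-122)**(3/2))) = (9*I*sqrt(48722))/((21*(-122*I*sqrt(122)))) = (9*I*sqrt(48722))/((-2562*I*sqrt(122))) = (9*I*sqrt(48722))*(I*sqrt(122)/312564) = -3*sqrt(1486021)/52094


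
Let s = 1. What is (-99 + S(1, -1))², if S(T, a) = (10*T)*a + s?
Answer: 11664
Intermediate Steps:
S(T, a) = 1 + 10*T*a (S(T, a) = (10*T)*a + 1 = 10*T*a + 1 = 1 + 10*T*a)
(-99 + S(1, -1))² = (-99 + (1 + 10*1*(-1)))² = (-99 + (1 - 10))² = (-99 - 9)² = (-108)² = 11664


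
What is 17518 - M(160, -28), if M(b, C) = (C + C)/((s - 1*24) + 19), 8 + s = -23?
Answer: 157648/9 ≈ 17516.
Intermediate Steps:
s = -31 (s = -8 - 23 = -31)
M(b, C) = -C/18 (M(b, C) = (C + C)/((-31 - 1*24) + 19) = (2*C)/((-31 - 24) + 19) = (2*C)/(-55 + 19) = (2*C)/(-36) = (2*C)*(-1/36) = -C/18)
17518 - M(160, -28) = 17518 - (-1)*(-28)/18 = 17518 - 1*14/9 = 17518 - 14/9 = 157648/9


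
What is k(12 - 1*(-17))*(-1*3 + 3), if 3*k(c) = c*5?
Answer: 0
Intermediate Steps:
k(c) = 5*c/3 (k(c) = (c*5)/3 = (5*c)/3 = 5*c/3)
k(12 - 1*(-17))*(-1*3 + 3) = (5*(12 - 1*(-17))/3)*(-1*3 + 3) = (5*(12 + 17)/3)*(-3 + 3) = ((5/3)*29)*0 = (145/3)*0 = 0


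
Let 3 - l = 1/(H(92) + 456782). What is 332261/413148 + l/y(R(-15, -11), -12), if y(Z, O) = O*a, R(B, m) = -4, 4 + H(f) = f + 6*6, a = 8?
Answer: 1167303940135/1510158400704 ≈ 0.77297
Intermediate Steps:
H(f) = 32 + f (H(f) = -4 + (f + 6*6) = -4 + (f + 36) = -4 + (36 + f) = 32 + f)
y(Z, O) = 8*O (y(Z, O) = O*8 = 8*O)
l = 1370717/456906 (l = 3 - 1/((32 + 92) + 456782) = 3 - 1/(124 + 456782) = 3 - 1/456906 = 1370717/456906 ≈ 3.0000)
332261/413148 + l/y(R(-15, -11), -12) = 332261/413148 + 1370717/(456906*((8*(-12)))) = 332261*(1/413148) + (1370717/456906)/(-96) = 332261/413148 + (1370717/456906)*(-1/96) = 332261/413148 - 1370717/43862976 = 1167303940135/1510158400704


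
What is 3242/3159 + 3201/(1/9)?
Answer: 91010873/3159 ≈ 28810.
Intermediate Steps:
3242/3159 + 3201/(1/9) = 3242*(1/3159) + 3201/(1/9) = 3242/3159 + 3201*9 = 3242/3159 + 28809 = 91010873/3159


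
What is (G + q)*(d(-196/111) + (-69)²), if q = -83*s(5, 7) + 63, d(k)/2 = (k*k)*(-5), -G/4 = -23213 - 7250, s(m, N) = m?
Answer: 786727633500/1369 ≈ 5.7467e+8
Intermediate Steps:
G = 121852 (G = -4*(-23213 - 7250) = -4*(-30463) = 121852)
d(k) = -10*k² (d(k) = 2*((k*k)*(-5)) = 2*(k²*(-5)) = 2*(-5*k²) = -10*k²)
q = -352 (q = -83*5 + 63 = -415 + 63 = -352)
(G + q)*(d(-196/111) + (-69)²) = (121852 - 352)*(-10*(-196/111)² + (-69)²) = 121500*(-10*(-196*1/111)² + 4761) = 121500*(-10*(-196/111)² + 4761) = 121500*(-10*38416/12321 + 4761) = 121500*(-384160/12321 + 4761) = 121500*(58276121/12321) = 786727633500/1369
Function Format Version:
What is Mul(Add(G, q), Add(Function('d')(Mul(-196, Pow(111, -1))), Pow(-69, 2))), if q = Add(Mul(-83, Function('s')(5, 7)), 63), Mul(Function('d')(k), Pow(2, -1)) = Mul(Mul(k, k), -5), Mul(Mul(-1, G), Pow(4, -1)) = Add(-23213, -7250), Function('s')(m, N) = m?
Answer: Rational(786727633500, 1369) ≈ 5.7467e+8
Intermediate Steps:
G = 121852 (G = Mul(-4, Add(-23213, -7250)) = Mul(-4, -30463) = 121852)
Function('d')(k) = Mul(-10, Pow(k, 2)) (Function('d')(k) = Mul(2, Mul(Mul(k, k), -5)) = Mul(2, Mul(Pow(k, 2), -5)) = Mul(2, Mul(-5, Pow(k, 2))) = Mul(-10, Pow(k, 2)))
q = -352 (q = Add(Mul(-83, 5), 63) = Add(-415, 63) = -352)
Mul(Add(G, q), Add(Function('d')(Mul(-196, Pow(111, -1))), Pow(-69, 2))) = Mul(Add(121852, -352), Add(Mul(-10, Pow(Mul(-196, Pow(111, -1)), 2)), Pow(-69, 2))) = Mul(121500, Add(Mul(-10, Pow(Mul(-196, Rational(1, 111)), 2)), 4761)) = Mul(121500, Add(Mul(-10, Pow(Rational(-196, 111), 2)), 4761)) = Mul(121500, Add(Mul(-10, Rational(38416, 12321)), 4761)) = Mul(121500, Add(Rational(-384160, 12321), 4761)) = Mul(121500, Rational(58276121, 12321)) = Rational(786727633500, 1369)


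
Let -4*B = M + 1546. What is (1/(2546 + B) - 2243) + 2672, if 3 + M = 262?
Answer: 3594595/8379 ≈ 429.00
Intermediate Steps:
M = 259 (M = -3 + 262 = 259)
B = -1805/4 (B = -(259 + 1546)/4 = -¼*1805 = -1805/4 ≈ -451.25)
(1/(2546 + B) - 2243) + 2672 = (1/(2546 - 1805/4) - 2243) + 2672 = (1/(8379/4) - 2243) + 2672 = (4/8379 - 2243) + 2672 = -18794093/8379 + 2672 = 3594595/8379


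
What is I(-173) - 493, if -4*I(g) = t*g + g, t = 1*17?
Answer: 571/2 ≈ 285.50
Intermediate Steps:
t = 17
I(g) = -9*g/2 (I(g) = -(17*g + g)/4 = -9*g/2)
I(-173) - 493 = -9/2*(-173) - 493 = 1557/2 - 493 = 571/2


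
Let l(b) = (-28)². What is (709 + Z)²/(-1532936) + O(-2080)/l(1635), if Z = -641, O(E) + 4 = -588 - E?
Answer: 17792059/9389233 ≈ 1.8949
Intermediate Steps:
O(E) = -592 - E (O(E) = -4 + (-588 - E) = -592 - E)
l(b) = 784
(709 + Z)²/(-1532936) + O(-2080)/l(1635) = (709 - 641)²/(-1532936) + (-592 - 1*(-2080))/784 = 68²*(-1/1532936) + (-592 + 2080)*(1/784) = 4624*(-1/1532936) + 1488*(1/784) = -578/191617 + 93/49 = 17792059/9389233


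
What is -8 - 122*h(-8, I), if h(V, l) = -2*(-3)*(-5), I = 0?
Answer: 3652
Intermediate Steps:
h(V, l) = -30 (h(V, l) = 6*(-5) = -30)
-8 - 122*h(-8, I) = -8 - 122*(-30) = -8 + 3660 = 3652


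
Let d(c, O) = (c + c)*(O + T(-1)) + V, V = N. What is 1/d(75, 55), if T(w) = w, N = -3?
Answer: 1/8097 ≈ 0.00012350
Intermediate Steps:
V = -3
d(c, O) = -3 + 2*c*(-1 + O) (d(c, O) = (c + c)*(O - 1) - 3 = (2*c)*(-1 + O) - 3 = 2*c*(-1 + O) - 3 = -3 + 2*c*(-1 + O))
1/d(75, 55) = 1/(-3 - 2*75 + 2*55*75) = 1/(-3 - 150 + 8250) = 1/8097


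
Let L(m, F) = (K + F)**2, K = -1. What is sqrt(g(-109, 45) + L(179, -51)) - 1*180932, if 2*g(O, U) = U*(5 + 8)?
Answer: -180932 + sqrt(11986)/2 ≈ -1.8088e+5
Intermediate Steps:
g(O, U) = 13*U/2 (g(O, U) = (U*(5 + 8))/2 = (U*13)/2 = (13*U)/2 = 13*U/2)
L(m, F) = (-1 + F)**2
sqrt(g(-109, 45) + L(179, -51)) - 1*180932 = sqrt((13/2)*45 + (-1 - 51)**2) - 1*180932 = sqrt(585/2 + (-52)**2) - 180932 = sqrt(585/2 + 2704) - 180932 = sqrt(5993/2) - 180932 = sqrt(11986)/2 - 180932 = -180932 + sqrt(11986)/2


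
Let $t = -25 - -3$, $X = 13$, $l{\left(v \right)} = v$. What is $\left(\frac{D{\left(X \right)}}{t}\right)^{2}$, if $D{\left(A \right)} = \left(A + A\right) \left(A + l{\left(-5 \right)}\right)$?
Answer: $\frac{10816}{121} \approx 89.388$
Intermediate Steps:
$t = -22$ ($t = -25 + 3 = -22$)
$D{\left(A \right)} = 2 A \left(-5 + A\right)$ ($D{\left(A \right)} = \left(A + A\right) \left(A - 5\right) = 2 A \left(-5 + A\right)$)
$\left(\frac{D{\left(X \right)}}{t}\right)^{2} = \left(\frac{2 \cdot 13 \left(-5 + 13\right)}{-22}\right)^{2} = \left(2 \cdot 13 \cdot 8 \left(- \frac{1}{22}\right)\right)^{2} = \left(208 \left(- \frac{1}{22}\right)\right)^{2} = \left(- \frac{104}{11}\right)^{2} = \frac{10816}{121}$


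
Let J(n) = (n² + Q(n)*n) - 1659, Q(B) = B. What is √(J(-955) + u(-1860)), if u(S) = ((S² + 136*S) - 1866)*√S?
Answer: √(1822391 + 6409548*I*√465) ≈ 8368.1 + 8258.5*I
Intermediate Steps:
u(S) = √S*(-1866 + S² + 136*S) (u(S) = (-1866 + S² + 136*S)*√S = √S*(-1866 + S² + 136*S))
J(n) = -1659 + 2*n² (J(n) = (n² + n*n) - 1659 = (n² + n²) - 1659 = 2*n² - 1659 = -1659 + 2*n²)
√(J(-955) + u(-1860)) = √((-1659 + 2*(-955)²) + √(-1860)*(-1866 + (-1860)² + 136*(-1860))) = √((-1659 + 2*912025) + (2*I*√465)*(-1866 + 3459600 - 252960)) = √((-1659 + 1824050) + (2*I*√465)*3204774) = √(1822391 + 6409548*I*√465)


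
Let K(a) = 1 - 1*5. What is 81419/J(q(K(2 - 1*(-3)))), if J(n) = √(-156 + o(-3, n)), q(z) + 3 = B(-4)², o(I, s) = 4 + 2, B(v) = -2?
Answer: -81419*I*√6/30 ≈ -6647.8*I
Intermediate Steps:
o(I, s) = 6
K(a) = -4 (K(a) = 1 - 5 = -4)
q(z) = 1 (q(z) = -3 + (-2)² = -3 + 4 = 1)
J(n) = 5*I*√6 (J(n) = √(-156 + 6) = √(-150) = 5*I*√6)
81419/J(q(K(2 - 1*(-3)))) = 81419/((5*I*√6)) = 81419*(-I*√6/30) = -81419*I*√6/30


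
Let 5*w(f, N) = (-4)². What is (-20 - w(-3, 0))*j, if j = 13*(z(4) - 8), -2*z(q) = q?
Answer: 3016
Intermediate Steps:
w(f, N) = 16/5 (w(f, N) = (⅕)*(-4)² = (⅕)*16 = 16/5)
z(q) = -q/2
j = -130 (j = 13*(-½*4 - 8) = 13*(-2 - 8) = 13*(-10) = -130)
(-20 - w(-3, 0))*j = (-20 - 1*16/5)*(-130) = (-20 - 16/5)*(-130) = -116/5*(-130) = 3016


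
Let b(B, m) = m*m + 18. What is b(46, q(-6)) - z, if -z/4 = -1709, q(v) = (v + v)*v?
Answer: -1634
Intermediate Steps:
q(v) = 2*v² (q(v) = (2*v)*v = 2*v²)
z = 6836 (z = -4*(-1709) = 6836)
b(B, m) = 18 + m² (b(B, m) = m² + 18 = 18 + m²)
b(46, q(-6)) - z = (18 + (2*(-6)²)²) - 1*6836 = (18 + (2*36)²) - 6836 = (18 + 72²) - 6836 = (18 + 5184) - 6836 = 5202 - 6836 = -1634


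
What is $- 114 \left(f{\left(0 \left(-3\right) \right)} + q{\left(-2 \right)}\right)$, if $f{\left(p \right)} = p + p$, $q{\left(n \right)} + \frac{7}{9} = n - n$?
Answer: $\frac{266}{3} \approx 88.667$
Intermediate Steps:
$q{\left(n \right)} = - \frac{7}{9}$ ($q{\left(n \right)} = - \frac{7}{9} + \left(n - n\right) = - \frac{7}{9} + 0 = - \frac{7}{9}$)
$f{\left(p \right)} = 2 p$
$- 114 \left(f{\left(0 \left(-3\right) \right)} + q{\left(-2 \right)}\right) = - 114 \left(2 \cdot 0 \left(-3\right) - \frac{7}{9}\right) = - 114 \left(2 \cdot 0 - \frac{7}{9}\right) = - 114 \left(0 - \frac{7}{9}\right) = \left(-114\right) \left(- \frac{7}{9}\right) = \frac{266}{3}$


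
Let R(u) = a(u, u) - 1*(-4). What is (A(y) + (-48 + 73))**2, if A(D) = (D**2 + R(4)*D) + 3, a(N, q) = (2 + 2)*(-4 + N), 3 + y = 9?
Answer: 7744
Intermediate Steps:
y = 6 (y = -3 + 9 = 6)
a(N, q) = -16 + 4*N (a(N, q) = 4*(-4 + N) = -16 + 4*N)
R(u) = -12 + 4*u (R(u) = (-16 + 4*u) - 1*(-4) = (-16 + 4*u) + 4 = -12 + 4*u)
A(D) = 3 + D**2 + 4*D (A(D) = (D**2 + (-12 + 4*4)*D) + 3 = (D**2 + (-12 + 16)*D) + 3 = (D**2 + 4*D) + 3 = 3 + D**2 + 4*D)
(A(y) + (-48 + 73))**2 = ((3 + 6**2 + 4*6) + (-48 + 73))**2 = ((3 + 36 + 24) + 25)**2 = (63 + 25)**2 = 88**2 = 7744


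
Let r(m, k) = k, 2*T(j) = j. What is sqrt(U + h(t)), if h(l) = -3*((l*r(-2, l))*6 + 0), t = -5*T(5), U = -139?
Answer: I*sqrt(11806)/2 ≈ 54.328*I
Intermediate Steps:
T(j) = j/2
t = -25/2 (t = -5*5/2 = -25/2 ≈ -12.500)
h(l) = -18*l**2 (h(l) = -3*((l*l)*6 + 0) = -3*(l**2*6 + 0) = -3*(6*l**2 + 0) = -18*l**2)
sqrt(U + h(t)) = sqrt(-139 - 18*(-25/2)**2) = sqrt(-139 - 18*625/4) = sqrt(-139 - 5625/2) = sqrt(-5903/2) = I*sqrt(11806)/2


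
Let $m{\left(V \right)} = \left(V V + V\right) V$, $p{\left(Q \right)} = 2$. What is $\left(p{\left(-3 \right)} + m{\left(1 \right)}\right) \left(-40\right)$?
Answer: $-160$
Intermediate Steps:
$m{\left(V \right)} = V \left(V + V^{2}\right)$ ($m{\left(V \right)} = \left(V^{2} + V\right) V = \left(V + V^{2}\right) V = V \left(V + V^{2}\right)$)
$\left(p{\left(-3 \right)} + m{\left(1 \right)}\right) \left(-40\right) = \left(2 + 1^{2} \left(1 + 1\right)\right) \left(-40\right) = \left(2 + 1 \cdot 2\right) \left(-40\right) = \left(2 + 2\right) \left(-40\right) = 4 \left(-40\right) = -160$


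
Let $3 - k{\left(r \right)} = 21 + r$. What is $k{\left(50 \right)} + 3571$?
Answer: $3503$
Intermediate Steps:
$k{\left(r \right)} = -18 - r$ ($k{\left(r \right)} = 3 - \left(21 + r\right) = -18 - r$)
$k{\left(50 \right)} + 3571 = \left(-18 - 50\right) + 3571 = -68 + 3571 = 3503$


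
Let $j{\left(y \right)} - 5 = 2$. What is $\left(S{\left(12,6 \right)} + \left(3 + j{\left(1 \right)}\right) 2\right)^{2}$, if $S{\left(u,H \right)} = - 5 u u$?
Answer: $490000$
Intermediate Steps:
$S{\left(u,H \right)} = - 5 u^{2}$
$j{\left(y \right)} = 7$ ($j{\left(y \right)} = 5 + 2 = 7$)
$\left(S{\left(12,6 \right)} + \left(3 + j{\left(1 \right)}\right) 2\right)^{2} = \left(- 5 \cdot 12^{2} + \left(3 + 7\right) 2\right)^{2} = \left(\left(-5\right) 144 + 10 \cdot 2\right)^{2} = \left(-720 + 20\right)^{2} = \left(-700\right)^{2} = 490000$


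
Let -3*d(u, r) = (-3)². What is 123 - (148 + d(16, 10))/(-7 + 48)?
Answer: 4898/41 ≈ 119.46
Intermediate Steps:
d(u, r) = -3 (d(u, r) = -⅓*(-3)² = -⅓*9 = -3)
123 - (148 + d(16, 10))/(-7 + 48) = 123 - (148 - 3)/(-7 + 48) = 123 - 145/41 = 4898/41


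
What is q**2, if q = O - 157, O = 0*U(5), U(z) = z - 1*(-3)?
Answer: 24649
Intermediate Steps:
U(z) = 3 + z (U(z) = z + 3 = 3 + z)
O = 0 (O = 0*(3 + 5) = 0*8 = 0)
q = -157 (q = 0 - 157 = -157)
q**2 = (-157)**2 = 24649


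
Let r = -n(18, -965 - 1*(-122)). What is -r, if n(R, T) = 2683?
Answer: 2683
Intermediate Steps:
r = -2683 (r = -1*2683 = -2683)
-r = -1*(-2683) = 2683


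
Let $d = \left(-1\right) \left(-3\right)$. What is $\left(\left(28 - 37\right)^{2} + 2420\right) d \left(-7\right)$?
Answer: $-52521$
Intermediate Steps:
$d = 3$
$\left(\left(28 - 37\right)^{2} + 2420\right) d \left(-7\right) = \left(\left(28 - 37\right)^{2} + 2420\right) 3 \left(-7\right) = \left(\left(-9\right)^{2} + 2420\right) \left(-21\right) = \left(81 + 2420\right) \left(-21\right) = 2501 \left(-21\right) = -52521$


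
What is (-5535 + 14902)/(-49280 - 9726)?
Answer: -9367/59006 ≈ -0.15875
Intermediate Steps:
(-5535 + 14902)/(-49280 - 9726) = 9367/(-59006) = 9367*(-1/59006) = -9367/59006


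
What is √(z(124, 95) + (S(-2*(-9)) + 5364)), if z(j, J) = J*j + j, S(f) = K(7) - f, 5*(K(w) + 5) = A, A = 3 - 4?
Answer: 4*√26945/5 ≈ 131.32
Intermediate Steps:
A = -1
K(w) = -26/5 (K(w) = -5 + (⅕)*(-1) = -5 - ⅕ = -26/5)
S(f) = -26/5 - f
z(j, J) = j + J*j
√(z(124, 95) + (S(-2*(-9)) + 5364)) = √(124*(1 + 95) + ((-26/5 - (-2)*(-9)) + 5364)) = √(124*96 + ((-26/5 - 1*18) + 5364)) = √(11904 + ((-26/5 - 18) + 5364)) = √(11904 + (-116/5 + 5364)) = √(11904 + 26704/5) = √(86224/5) = 4*√26945/5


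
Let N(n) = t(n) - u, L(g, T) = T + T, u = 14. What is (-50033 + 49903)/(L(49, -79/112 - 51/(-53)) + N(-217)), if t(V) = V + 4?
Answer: 385840/672211 ≈ 0.57399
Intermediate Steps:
t(V) = 4 + V
L(g, T) = 2*T
N(n) = -10 + n (N(n) = (4 + n) - 1*14 = (4 + n) - 14 = -10 + n)
(-50033 + 49903)/(L(49, -79/112 - 51/(-53)) + N(-217)) = (-50033 + 49903)/(2*(-79/112 - 51/(-53)) + (-10 - 217)) = -130/(2*(-79*1/112 - 51*(-1/53)) - 227) = -130/(2*(-79/112 + 51/53) - 227) = -130/(2*(1525/5936) - 227) = -130/(1525/2968 - 227) = -130/(-672211/2968) = -130*(-2968/672211) = 385840/672211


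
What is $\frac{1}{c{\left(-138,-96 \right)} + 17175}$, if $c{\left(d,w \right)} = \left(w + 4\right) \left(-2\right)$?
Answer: $\frac{1}{17359} \approx 5.7607 \cdot 10^{-5}$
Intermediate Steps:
$c{\left(d,w \right)} = -8 - 2 w$ ($c{\left(d,w \right)} = \left(4 + w\right) \left(-2\right) = -8 - 2 w$)
$\frac{1}{c{\left(-138,-96 \right)} + 17175} = \frac{1}{\left(-8 - -192\right) + 17175} = \frac{1}{\left(-8 + 192\right) + 17175} = \frac{1}{184 + 17175} = \frac{1}{17359}$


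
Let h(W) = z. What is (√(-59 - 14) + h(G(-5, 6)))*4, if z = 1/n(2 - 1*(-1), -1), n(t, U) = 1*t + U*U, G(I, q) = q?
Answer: 1 + 4*I*√73 ≈ 1.0 + 34.176*I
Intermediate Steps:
n(t, U) = t + U²
z = ¼ (z = 1/((2 - 1*(-1)) + (-1)²) = 1/((2 + 1) + 1) = 1/(3 + 1) = 1/4 = ¼ ≈ 0.25000)
h(W) = ¼
(√(-59 - 14) + h(G(-5, 6)))*4 = (√(-59 - 14) + ¼)*4 = (√(-73) + ¼)*4 = (I*√73 + ¼)*4 = (¼ + I*√73)*4 = 1 + 4*I*√73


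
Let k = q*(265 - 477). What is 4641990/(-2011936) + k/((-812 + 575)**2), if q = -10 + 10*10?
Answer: -16617981955/6278246288 ≈ -2.6469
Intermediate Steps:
q = 90 (q = -10 + 100 = 90)
k = -19080 (k = 90*(265 - 477) = 90*(-212) = -19080)
4641990/(-2011936) + k/((-812 + 575)**2) = 4641990/(-2011936) - 19080/(-812 + 575)**2 = 4641990*(-1/2011936) - 19080/((-237)**2) = -2320995/1005968 - 19080/56169 = -2320995/1005968 - 19080*1/56169 = -2320995/1005968 - 2120/6241 = -16617981955/6278246288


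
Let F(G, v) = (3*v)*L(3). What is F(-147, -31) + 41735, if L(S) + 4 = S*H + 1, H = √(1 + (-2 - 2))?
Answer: 42014 - 279*I*√3 ≈ 42014.0 - 483.24*I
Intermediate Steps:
H = I*√3 (H = √(1 - 4) = √(-3) = I*√3 ≈ 1.732*I)
L(S) = -3 + I*S*√3 (L(S) = -4 + (S*(I*√3) + 1) = -4 + (I*S*√3 + 1) = -4 + (1 + I*S*√3) = -3 + I*S*√3)
F(G, v) = 3*v*(-3 + 3*I*√3) (F(G, v) = (3*v)*(-3 + I*3*√3) = (3*v)*(-3 + 3*I*√3) = 3*v*(-3 + 3*I*√3))
F(-147, -31) + 41735 = 9*(-31)*(-1 + I*√3) + 41735 = (279 - 279*I*√3) + 41735 = 42014 - 279*I*√3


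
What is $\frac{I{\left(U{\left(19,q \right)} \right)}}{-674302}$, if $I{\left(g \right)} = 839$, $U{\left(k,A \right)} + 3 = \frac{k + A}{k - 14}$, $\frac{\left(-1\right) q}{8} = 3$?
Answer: $- \frac{839}{674302} \approx -0.0012442$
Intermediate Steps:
$q = -24$ ($q = \left(-8\right) 3 = -24$)
$U{\left(k,A \right)} = -3 + \frac{A + k}{-14 + k}$ ($U{\left(k,A \right)} = -3 + \frac{k + A}{k - 14} = -3 + \frac{A + k}{-14 + k}$)
$\frac{I{\left(U{\left(19,q \right)} \right)}}{-674302} = \frac{839}{-674302} = 839 \left(- \frac{1}{674302}\right) = - \frac{839}{674302}$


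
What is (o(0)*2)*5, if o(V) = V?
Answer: 0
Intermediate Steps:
(o(0)*2)*5 = (0*2)*5 = 0*5 = 0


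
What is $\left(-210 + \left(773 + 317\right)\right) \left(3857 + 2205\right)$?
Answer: $5334560$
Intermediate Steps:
$\left(-210 + \left(773 + 317\right)\right) \left(3857 + 2205\right) = \left(-210 + 1090\right) 6062 = 880 \cdot 6062 = 5334560$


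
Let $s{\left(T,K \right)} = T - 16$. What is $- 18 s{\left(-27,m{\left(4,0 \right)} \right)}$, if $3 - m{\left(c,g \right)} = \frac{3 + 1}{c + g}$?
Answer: $774$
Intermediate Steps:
$m{\left(c,g \right)} = 3 - \frac{4}{c + g}$ ($m{\left(c,g \right)} = 3 - \frac{3 + 1}{c + g} = 3 - \frac{4}{c + g}$)
$s{\left(T,K \right)} = -16 + T$
$- 18 s{\left(-27,m{\left(4,0 \right)} \right)} = - 18 \left(-16 - 27\right) = \left(-18\right) \left(-43\right) = 774$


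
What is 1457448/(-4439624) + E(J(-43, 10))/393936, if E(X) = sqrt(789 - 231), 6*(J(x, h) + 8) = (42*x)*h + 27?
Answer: -182181/554953 + sqrt(62)/131312 ≈ -0.32822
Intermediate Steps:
J(x, h) = -7/2 + 7*h*x (J(x, h) = -8 + ((42*x)*h + 27)/6 = -8 + (42*h*x + 27)/6 = -8 + (27 + 42*h*x)/6 = -8 + (9/2 + 7*h*x) = -7/2 + 7*h*x)
E(X) = 3*sqrt(62) (E(X) = sqrt(558) = 3*sqrt(62))
1457448/(-4439624) + E(J(-43, 10))/393936 = 1457448/(-4439624) + (3*sqrt(62))/393936 = 1457448*(-1/4439624) + (3*sqrt(62))*(1/393936) = -182181/554953 + sqrt(62)/131312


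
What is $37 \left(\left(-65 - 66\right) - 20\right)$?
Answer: $-5587$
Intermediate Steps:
$37 \left(\left(-65 - 66\right) - 20\right) = 37 \left(-131 - 20\right) = 37 \left(-151\right) = -5587$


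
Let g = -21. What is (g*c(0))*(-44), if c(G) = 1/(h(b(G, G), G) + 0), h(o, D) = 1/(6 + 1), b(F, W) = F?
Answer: 6468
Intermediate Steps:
h(o, D) = ⅐ (h(o, D) = 1/7 = ⅐)
c(G) = 7 (c(G) = 1/(⅐ + 0) = 1/(⅐) = 7)
(g*c(0))*(-44) = -21*7*(-44) = -147*(-44) = 6468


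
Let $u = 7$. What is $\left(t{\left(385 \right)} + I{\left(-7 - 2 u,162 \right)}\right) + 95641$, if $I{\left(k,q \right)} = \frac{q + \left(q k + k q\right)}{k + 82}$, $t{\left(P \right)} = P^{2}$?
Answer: $\frac{14869184}{61} \approx 2.4376 \cdot 10^{5}$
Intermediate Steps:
$I{\left(k,q \right)} = \frac{q + 2 k q}{82 + k}$ ($I{\left(k,q \right)} = \frac{q + \left(k q + k q\right)}{82 + k} = \frac{q + 2 k q}{82 + k}$)
$\left(t{\left(385 \right)} + I{\left(-7 - 2 u,162 \right)}\right) + 95641 = \left(385^{2} + \frac{162 \left(1 + 2 \left(-7 - 14\right)\right)}{82 - 21}\right) + 95641 = \left(148225 + \frac{162 \left(1 + 2 \left(-7 - 14\right)\right)}{82 - 21}\right) + 95641 = \left(148225 + \frac{162 \left(1 + 2 \left(-21\right)\right)}{82 - 21}\right) + 95641 = \left(148225 + \frac{162 \left(1 - 42\right)}{61}\right) + 95641 = \left(148225 + 162 \cdot \frac{1}{61} \left(-41\right)\right) + 95641 = \left(148225 - \frac{6642}{61}\right) + 95641 = \frac{9035083}{61} + 95641 = \frac{14869184}{61}$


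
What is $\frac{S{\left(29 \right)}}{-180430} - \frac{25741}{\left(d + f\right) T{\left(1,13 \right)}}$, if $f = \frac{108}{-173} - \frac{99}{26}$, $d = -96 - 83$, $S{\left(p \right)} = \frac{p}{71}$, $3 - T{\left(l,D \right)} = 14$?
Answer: $- \frac{1483242088779103}{116266410268910} \approx -12.757$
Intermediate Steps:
$T{\left(l,D \right)} = -11$ ($T{\left(l,D \right)} = 3 - 14 = -11$)
$S{\left(p \right)} = \frac{p}{71}$ ($S{\left(p \right)} = p \frac{1}{71} = \frac{p}{71}$)
$d = -179$ ($d = -96 - 83 = -179$)
$f = - \frac{19935}{4498}$ ($f = 108 \left(- \frac{1}{173}\right) - \frac{99}{26} = - \frac{108}{173} - \frac{99}{26} = - \frac{19935}{4498} \approx -4.432$)
$\frac{S{\left(29 \right)}}{-180430} - \frac{25741}{\left(d + f\right) T{\left(1,13 \right)}} = \frac{\frac{1}{71} \cdot 29}{-180430} - \frac{25741}{\left(-179 - \frac{19935}{4498}\right) \left(-11\right)} = \frac{29}{71} \left(- \frac{1}{180430}\right) - \frac{25741}{\left(- \frac{825077}{4498}\right) \left(-11\right)} = - \frac{29}{12810530} - \frac{25741}{\frac{9075847}{4498}} = - \frac{29}{12810530} - \frac{115783018}{9075847} = - \frac{1483242088779103}{116266410268910}$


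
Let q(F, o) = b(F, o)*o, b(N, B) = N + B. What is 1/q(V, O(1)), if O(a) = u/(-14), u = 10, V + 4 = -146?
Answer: 49/5275 ≈ 0.0092891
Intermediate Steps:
V = -150 (V = -4 - 146 = -150)
O(a) = -5/7 (O(a) = 10/(-14) = 10*(-1/14) = -5/7)
b(N, B) = B + N
q(F, o) = o*(F + o) (q(F, o) = (o + F)*o = (F + o)*o = o*(F + o))
1/q(V, O(1)) = 1/(-5*(-150 - 5/7)/7) = 1/(-5/7*(-1055/7)) = 1/(5275/49) = 49/5275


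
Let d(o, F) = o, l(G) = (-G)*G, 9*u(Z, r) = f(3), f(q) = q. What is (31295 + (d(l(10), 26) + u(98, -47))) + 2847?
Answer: 102127/3 ≈ 34042.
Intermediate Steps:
u(Z, r) = ⅓ (u(Z, r) = (⅑)*3 = ⅓)
l(G) = -G²
(31295 + (d(l(10), 26) + u(98, -47))) + 2847 = (31295 + (-1*10² + ⅓)) + 2847 = (31295 + (-1*100 + ⅓)) + 2847 = (31295 + (-100 + ⅓)) + 2847 = (31295 - 299/3) + 2847 = 93586/3 + 2847 = 102127/3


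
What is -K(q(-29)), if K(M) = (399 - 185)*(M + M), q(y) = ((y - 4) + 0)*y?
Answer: -409596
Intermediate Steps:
q(y) = y*(-4 + y) (q(y) = ((-4 + y) + 0)*y = (-4 + y)*y = y*(-4 + y))
K(M) = 428*M (K(M) = 214*(2*M) = 428*M)
-K(q(-29)) = -428*(-29*(-4 - 29)) = -428*(-29*(-33)) = -428*957 = -1*409596 = -409596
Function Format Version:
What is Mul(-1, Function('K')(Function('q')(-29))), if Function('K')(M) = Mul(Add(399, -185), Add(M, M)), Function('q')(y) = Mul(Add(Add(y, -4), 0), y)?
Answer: -409596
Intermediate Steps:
Function('q')(y) = Mul(y, Add(-4, y)) (Function('q')(y) = Mul(Add(Add(-4, y), 0), y) = Mul(Add(-4, y), y) = Mul(y, Add(-4, y)))
Function('K')(M) = Mul(428, M) (Function('K')(M) = Mul(214, Mul(2, M)) = Mul(428, M))
Mul(-1, Function('K')(Function('q')(-29))) = Mul(-1, Mul(428, Mul(-29, Add(-4, -29)))) = Mul(-1, Mul(428, Mul(-29, -33))) = Mul(-1, Mul(428, 957)) = Mul(-1, 409596) = -409596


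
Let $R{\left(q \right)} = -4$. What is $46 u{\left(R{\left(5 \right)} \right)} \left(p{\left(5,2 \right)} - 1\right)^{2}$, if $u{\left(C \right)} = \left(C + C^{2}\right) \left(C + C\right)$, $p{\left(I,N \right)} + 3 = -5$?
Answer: $-357696$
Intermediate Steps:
$p{\left(I,N \right)} = -8$ ($p{\left(I,N \right)} = -3 - 5 = -8$)
$u{\left(C \right)} = 2 C \left(C + C^{2}\right)$ ($u{\left(C \right)} = \left(C + C^{2}\right) 2 C = 2 C \left(C + C^{2}\right)$)
$46 u{\left(R{\left(5 \right)} \right)} \left(p{\left(5,2 \right)} - 1\right)^{2} = 46 \cdot 2 \left(-4\right)^{2} \left(1 - 4\right) \left(-8 - 1\right)^{2} = 46 \cdot 2 \cdot 16 \left(-3\right) \left(-9\right)^{2} = 46 \left(-96\right) 81 = \left(-4416\right) 81 = -357696$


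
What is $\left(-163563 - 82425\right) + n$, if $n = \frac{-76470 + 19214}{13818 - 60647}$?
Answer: $- \frac{11519314796}{46829} \approx -2.4599 \cdot 10^{5}$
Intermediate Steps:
$n = \frac{57256}{46829}$ ($n = - \frac{57256}{-46829} = \left(-57256\right) \left(- \frac{1}{46829}\right) = \frac{57256}{46829} \approx 1.2227$)
$\left(-163563 - 82425\right) + n = \left(-163563 - 82425\right) + \frac{57256}{46829} = -245988 + \frac{57256}{46829} = - \frac{11519314796}{46829}$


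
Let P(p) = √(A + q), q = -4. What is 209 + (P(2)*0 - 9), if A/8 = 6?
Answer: 200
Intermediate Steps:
A = 48 (A = 8*6 = 48)
P(p) = 2*√11 (P(p) = √(48 - 4) = √44 = 2*√11)
209 + (P(2)*0 - 9) = 209 + ((2*√11)*0 - 9) = 209 + (0 - 9) = 209 - 9 = 200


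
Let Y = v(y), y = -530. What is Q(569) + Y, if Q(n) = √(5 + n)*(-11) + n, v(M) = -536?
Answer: 33 - 11*√574 ≈ -230.54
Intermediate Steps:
Y = -536
Q(n) = n - 11*√(5 + n) (Q(n) = -11*√(5 + n) + n = n - 11*√(5 + n))
Q(569) + Y = (569 - 11*√(5 + 569)) - 536 = (569 - 11*√574) - 536 = 33 - 11*√574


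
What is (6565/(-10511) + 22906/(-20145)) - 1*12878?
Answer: -2727213472301/211744095 ≈ -12880.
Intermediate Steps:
(6565/(-10511) + 22906/(-20145)) - 1*12878 = (6565*(-1/10511) + 22906*(-1/20145)) - 12878 = (-6565/10511 - 22906/20145) - 12878 = -373016891/211744095 - 12878 = -2727213472301/211744095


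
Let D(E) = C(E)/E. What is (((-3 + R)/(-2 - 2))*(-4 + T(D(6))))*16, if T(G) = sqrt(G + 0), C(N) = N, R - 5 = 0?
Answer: 24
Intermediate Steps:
R = 5 (R = 5 + 0 = 5)
D(E) = 1 (D(E) = E/E = 1)
T(G) = sqrt(G)
(((-3 + R)/(-2 - 2))*(-4 + T(D(6))))*16 = (((-3 + 5)/(-2 - 2))*(-4 + sqrt(1)))*16 = ((2/(-4))*(-4 + 1))*16 = ((2*(-1/4))*(-3))*16 = -1/2*(-3)*16 = (3/2)*16 = 24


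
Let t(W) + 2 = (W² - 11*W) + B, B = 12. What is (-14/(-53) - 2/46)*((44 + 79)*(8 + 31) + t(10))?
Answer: 1290393/1219 ≈ 1058.6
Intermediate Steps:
t(W) = 10 + W² - 11*W (t(W) = -2 + ((W² - 11*W) + 12) = -2 + (12 + W² - 11*W) = 10 + W² - 11*W)
(-14/(-53) - 2/46)*((44 + 79)*(8 + 31) + t(10)) = (-14/(-53) - 2/46)*((44 + 79)*(8 + 31) + (10 + 10² - 11*10)) = (-14*(-1/53) - 2*1/46)*(123*39 + (10 + 100 - 110)) = (14/53 - 1/23)*(4797 + 0) = (269/1219)*4797 = 1290393/1219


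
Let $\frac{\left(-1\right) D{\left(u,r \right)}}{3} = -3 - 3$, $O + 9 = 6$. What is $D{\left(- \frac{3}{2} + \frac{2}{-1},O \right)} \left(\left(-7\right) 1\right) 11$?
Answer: $-1386$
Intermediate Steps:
$O = -3$ ($O = -9 + 6 = -3$)
$D{\left(u,r \right)} = 18$ ($D{\left(u,r \right)} = - 3 \left(-3 - 3\right) = \left(-3\right) \left(-6\right) = 18$)
$D{\left(- \frac{3}{2} + \frac{2}{-1},O \right)} \left(\left(-7\right) 1\right) 11 = 18 \left(\left(-7\right) 1\right) 11 = 18 \left(-7\right) 11 = \left(-126\right) 11 = -1386$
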